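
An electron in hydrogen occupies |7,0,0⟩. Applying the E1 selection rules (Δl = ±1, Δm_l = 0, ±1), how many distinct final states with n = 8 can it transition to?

3

E1 requires Δl = ±1, so l_f ∈ {-1, 1}; with 0 ≤ l_f ≤ n_f−1 = 7, the allowed l_f values are {1}.
For l_f = 1: m_f ∈ {m_i−1, m_i, m_i+1} ∩ [−1, 1] = {-1, 0, 1} → 3 states.
Total: 3.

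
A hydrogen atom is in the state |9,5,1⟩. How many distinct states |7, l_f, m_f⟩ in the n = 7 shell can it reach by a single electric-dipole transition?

E1 requires Δl = ±1, so l_f ∈ {4, 6}; with 0 ≤ l_f ≤ n_f−1 = 6, the allowed l_f values are {4, 6}.
For l_f = 4: m_f ∈ {m_i−1, m_i, m_i+1} ∩ [−4, 4] = {0, 1, 2} → 3 states.
For l_f = 6: m_f ∈ {m_i−1, m_i, m_i+1} ∩ [−6, 6] = {0, 1, 2} → 3 states.
Total: 6.

6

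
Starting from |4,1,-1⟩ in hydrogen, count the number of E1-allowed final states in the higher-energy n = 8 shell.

4

E1 requires Δl = ±1, so l_f ∈ {0, 2}; with 0 ≤ l_f ≤ n_f−1 = 7, the allowed l_f values are {0, 2}.
For l_f = 0: m_f ∈ {m_i−1, m_i, m_i+1} ∩ [−0, 0] = {0} → 1 state.
For l_f = 2: m_f ∈ {m_i−1, m_i, m_i+1} ∩ [−2, 2] = {-2, -1, 0} → 3 states.
Total: 4.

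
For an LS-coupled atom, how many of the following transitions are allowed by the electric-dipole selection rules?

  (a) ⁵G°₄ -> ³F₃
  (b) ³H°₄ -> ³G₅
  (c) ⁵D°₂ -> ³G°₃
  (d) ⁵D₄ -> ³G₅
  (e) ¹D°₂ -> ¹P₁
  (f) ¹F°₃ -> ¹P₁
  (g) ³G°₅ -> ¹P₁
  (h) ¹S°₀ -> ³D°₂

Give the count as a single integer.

(a) forbidden (ΔS fails)
(b) allowed
(c) forbidden (parity, ΔS, ΔL fail)
(d) forbidden (parity, ΔS, ΔL fail)
(e) allowed
(f) forbidden (ΔL, ΔJ fail)
(g) forbidden (ΔS, ΔL, ΔJ fail)
(h) forbidden (parity, ΔS, ΔL, ΔJ fail)
Total allowed: 2 of 8.

2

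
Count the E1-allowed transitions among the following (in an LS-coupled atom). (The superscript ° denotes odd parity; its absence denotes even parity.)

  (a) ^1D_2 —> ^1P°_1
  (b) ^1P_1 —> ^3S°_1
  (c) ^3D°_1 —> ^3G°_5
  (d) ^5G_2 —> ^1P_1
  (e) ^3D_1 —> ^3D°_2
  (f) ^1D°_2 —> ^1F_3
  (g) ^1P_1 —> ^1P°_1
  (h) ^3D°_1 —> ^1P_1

4

(a) allowed
(b) forbidden (ΔS fails)
(c) forbidden (parity, ΔL, ΔJ fail)
(d) forbidden (parity, ΔS, ΔL fail)
(e) allowed
(f) allowed
(g) allowed
(h) forbidden (ΔS fails)
Total allowed: 4 of 8.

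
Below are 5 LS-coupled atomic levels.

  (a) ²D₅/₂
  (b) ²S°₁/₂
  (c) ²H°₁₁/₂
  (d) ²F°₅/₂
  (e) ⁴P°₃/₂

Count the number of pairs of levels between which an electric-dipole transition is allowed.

(a)–(b): forbidden (ΔL, ΔJ).
(a)–(c): forbidden (ΔL, ΔJ).
(a)–(d): allowed.
(a)–(e): forbidden (ΔS).
(b)–(c): forbidden (parity, ΔL, ΔJ).
(b)–(d): forbidden (parity, ΔL, ΔJ).
(b)–(e): forbidden (parity, ΔS).
(c)–(d): forbidden (parity, ΔL, ΔJ).
(c)–(e): forbidden (parity, ΔS, ΔL, ΔJ).
(d)–(e): forbidden (parity, ΔS, ΔL).
Allowed pairs: 1 of 10.

1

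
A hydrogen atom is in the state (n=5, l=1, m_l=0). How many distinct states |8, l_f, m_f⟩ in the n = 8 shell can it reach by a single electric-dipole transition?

4

E1 requires Δl = ±1, so l_f ∈ {0, 2}; with 0 ≤ l_f ≤ n_f−1 = 7, the allowed l_f values are {0, 2}.
For l_f = 0: m_f ∈ {m_i−1, m_i, m_i+1} ∩ [−0, 0] = {0} → 1 state.
For l_f = 2: m_f ∈ {m_i−1, m_i, m_i+1} ∩ [−2, 2] = {-1, 0, 1} → 3 states.
Total: 4.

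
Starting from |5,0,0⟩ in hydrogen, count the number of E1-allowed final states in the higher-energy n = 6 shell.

E1 requires Δl = ±1, so l_f ∈ {-1, 1}; with 0 ≤ l_f ≤ n_f−1 = 5, the allowed l_f values are {1}.
For l_f = 1: m_f ∈ {m_i−1, m_i, m_i+1} ∩ [−1, 1] = {-1, 0, 1} → 3 states.
Total: 3.

3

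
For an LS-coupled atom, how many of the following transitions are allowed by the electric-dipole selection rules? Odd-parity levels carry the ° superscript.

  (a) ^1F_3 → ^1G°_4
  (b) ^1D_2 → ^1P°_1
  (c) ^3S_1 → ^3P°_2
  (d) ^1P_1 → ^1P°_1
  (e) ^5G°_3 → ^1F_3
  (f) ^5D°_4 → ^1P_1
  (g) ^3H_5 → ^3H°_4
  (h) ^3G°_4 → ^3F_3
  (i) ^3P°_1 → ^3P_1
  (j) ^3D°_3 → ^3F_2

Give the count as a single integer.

(a) allowed
(b) allowed
(c) allowed
(d) allowed
(e) forbidden (ΔS fails)
(f) forbidden (ΔS, ΔJ fail)
(g) allowed
(h) allowed
(i) allowed
(j) allowed
Total allowed: 8 of 10.

8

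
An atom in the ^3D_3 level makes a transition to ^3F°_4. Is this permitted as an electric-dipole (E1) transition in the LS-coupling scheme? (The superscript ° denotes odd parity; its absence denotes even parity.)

allowed

Reading off the term symbols: S 1→1, L 2→3, J 3→4, parity even→odd.
Parity must change: even → odd — satisfied.
ΔS = 0: S: 1 → 1 — satisfied.
ΔL = 0, ±1 (not L=0↔0): L: 2 → 3, ΔL = +1 — satisfied.
ΔJ = 0, ±1 (not J=0↔0): J: 3 → 4, ΔJ = +1 — satisfied.
All four E1 rules are satisfied.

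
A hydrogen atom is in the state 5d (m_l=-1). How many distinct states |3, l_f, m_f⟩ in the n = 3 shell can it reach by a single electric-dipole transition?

2

E1 requires Δl = ±1, so l_f ∈ {1, 3}; with 0 ≤ l_f ≤ n_f−1 = 2, the allowed l_f values are {1}.
For l_f = 1: m_f ∈ {m_i−1, m_i, m_i+1} ∩ [−1, 1] = {-1, 0} → 2 states.
Total: 2.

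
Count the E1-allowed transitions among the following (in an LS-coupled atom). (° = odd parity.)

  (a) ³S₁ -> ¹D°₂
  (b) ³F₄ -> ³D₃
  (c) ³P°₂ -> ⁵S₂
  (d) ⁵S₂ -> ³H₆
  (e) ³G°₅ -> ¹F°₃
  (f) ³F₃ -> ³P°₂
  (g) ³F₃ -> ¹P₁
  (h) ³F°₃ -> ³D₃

1

(a) forbidden (ΔS, ΔL fail)
(b) forbidden (parity fails)
(c) forbidden (ΔS fails)
(d) forbidden (parity, ΔS, ΔL, ΔJ fail)
(e) forbidden (parity, ΔS, ΔJ fail)
(f) forbidden (ΔL fails)
(g) forbidden (parity, ΔS, ΔL, ΔJ fail)
(h) allowed
Total allowed: 1 of 8.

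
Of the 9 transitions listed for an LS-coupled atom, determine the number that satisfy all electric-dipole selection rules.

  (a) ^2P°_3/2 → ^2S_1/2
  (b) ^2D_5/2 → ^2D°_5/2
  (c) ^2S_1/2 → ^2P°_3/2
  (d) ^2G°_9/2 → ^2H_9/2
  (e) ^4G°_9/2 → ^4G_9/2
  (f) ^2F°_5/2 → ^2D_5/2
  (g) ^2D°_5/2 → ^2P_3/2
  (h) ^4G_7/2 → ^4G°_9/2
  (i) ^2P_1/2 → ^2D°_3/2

(a) allowed
(b) allowed
(c) allowed
(d) allowed
(e) allowed
(f) allowed
(g) allowed
(h) allowed
(i) allowed
Total allowed: 9 of 9.

9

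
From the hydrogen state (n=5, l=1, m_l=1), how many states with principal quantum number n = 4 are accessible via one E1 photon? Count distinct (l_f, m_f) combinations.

4

E1 requires Δl = ±1, so l_f ∈ {0, 2}; with 0 ≤ l_f ≤ n_f−1 = 3, the allowed l_f values are {0, 2}.
For l_f = 0: m_f ∈ {m_i−1, m_i, m_i+1} ∩ [−0, 0] = {0} → 1 state.
For l_f = 2: m_f ∈ {m_i−1, m_i, m_i+1} ∩ [−2, 2] = {0, 1, 2} → 3 states.
Total: 4.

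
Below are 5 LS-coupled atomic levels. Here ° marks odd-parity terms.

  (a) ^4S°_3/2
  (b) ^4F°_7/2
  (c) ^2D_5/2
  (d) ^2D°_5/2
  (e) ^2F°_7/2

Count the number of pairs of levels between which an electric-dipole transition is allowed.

(a)–(b): forbidden (parity, ΔL, ΔJ).
(a)–(c): forbidden (ΔS, ΔL).
(a)–(d): forbidden (parity, ΔS, ΔL).
(a)–(e): forbidden (parity, ΔS, ΔL, ΔJ).
(b)–(c): forbidden (ΔS).
(b)–(d): forbidden (parity, ΔS).
(b)–(e): forbidden (parity, ΔS).
(c)–(d): allowed.
(c)–(e): allowed.
(d)–(e): forbidden (parity).
Allowed pairs: 2 of 10.

2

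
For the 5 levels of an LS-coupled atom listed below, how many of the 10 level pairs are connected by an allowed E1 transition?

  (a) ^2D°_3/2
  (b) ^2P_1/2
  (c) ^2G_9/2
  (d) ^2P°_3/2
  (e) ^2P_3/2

4

(a)–(b): allowed.
(a)–(c): forbidden (ΔL, ΔJ).
(a)–(d): forbidden (parity).
(a)–(e): allowed.
(b)–(c): forbidden (parity, ΔL, ΔJ).
(b)–(d): allowed.
(b)–(e): forbidden (parity).
(c)–(d): forbidden (ΔL, ΔJ).
(c)–(e): forbidden (parity, ΔL, ΔJ).
(d)–(e): allowed.
Allowed pairs: 4 of 10.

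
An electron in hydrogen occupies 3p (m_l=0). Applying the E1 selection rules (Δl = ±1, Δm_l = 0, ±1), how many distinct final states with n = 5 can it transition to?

4

E1 requires Δl = ±1, so l_f ∈ {0, 2}; with 0 ≤ l_f ≤ n_f−1 = 4, the allowed l_f values are {0, 2}.
For l_f = 0: m_f ∈ {m_i−1, m_i, m_i+1} ∩ [−0, 0] = {0} → 1 state.
For l_f = 2: m_f ∈ {m_i−1, m_i, m_i+1} ∩ [−2, 2] = {-1, 0, 1} → 3 states.
Total: 4.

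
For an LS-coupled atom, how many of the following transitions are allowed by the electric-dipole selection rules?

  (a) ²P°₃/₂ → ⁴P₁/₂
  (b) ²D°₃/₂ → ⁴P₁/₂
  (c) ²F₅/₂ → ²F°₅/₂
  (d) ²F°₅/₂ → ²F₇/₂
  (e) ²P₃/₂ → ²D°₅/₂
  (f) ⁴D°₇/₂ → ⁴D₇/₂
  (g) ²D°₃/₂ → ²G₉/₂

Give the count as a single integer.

(a) forbidden (ΔS fails)
(b) forbidden (ΔS fails)
(c) allowed
(d) allowed
(e) allowed
(f) allowed
(g) forbidden (ΔL, ΔJ fail)
Total allowed: 4 of 7.

4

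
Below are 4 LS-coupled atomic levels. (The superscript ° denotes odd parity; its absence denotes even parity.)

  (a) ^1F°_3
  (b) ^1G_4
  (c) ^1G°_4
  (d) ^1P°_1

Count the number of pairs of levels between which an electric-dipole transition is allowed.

2

(a)–(b): allowed.
(a)–(c): forbidden (parity).
(a)–(d): forbidden (parity, ΔL, ΔJ).
(b)–(c): allowed.
(b)–(d): forbidden (ΔL, ΔJ).
(c)–(d): forbidden (parity, ΔL, ΔJ).
Allowed pairs: 2 of 6.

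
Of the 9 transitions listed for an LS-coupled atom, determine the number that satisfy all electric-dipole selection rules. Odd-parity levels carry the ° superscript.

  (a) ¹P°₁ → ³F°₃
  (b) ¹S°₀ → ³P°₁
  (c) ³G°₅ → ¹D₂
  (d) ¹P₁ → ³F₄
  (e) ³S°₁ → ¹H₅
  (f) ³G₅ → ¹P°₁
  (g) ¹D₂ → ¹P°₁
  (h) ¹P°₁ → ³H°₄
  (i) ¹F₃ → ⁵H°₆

1

(a) forbidden (parity, ΔS, ΔL, ΔJ fail)
(b) forbidden (parity, ΔS fail)
(c) forbidden (ΔS, ΔL, ΔJ fail)
(d) forbidden (parity, ΔS, ΔL, ΔJ fail)
(e) forbidden (ΔS, ΔL, ΔJ fail)
(f) forbidden (ΔS, ΔL, ΔJ fail)
(g) allowed
(h) forbidden (parity, ΔS, ΔL, ΔJ fail)
(i) forbidden (ΔS, ΔL, ΔJ fail)
Total allowed: 1 of 9.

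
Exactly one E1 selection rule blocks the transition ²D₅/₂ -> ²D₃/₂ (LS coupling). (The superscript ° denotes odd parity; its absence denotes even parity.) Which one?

parity

Parity must change: even → even — ✗.
ΔS = 0: S: 1/2 → 1/2 — ✓.
ΔL = 0, ±1 (not L=0↔0): L: 2 → 2, ΔL = +0 — ✓.
ΔJ = 0, ±1 (not J=0↔0): J: 5/2 → 3/2, ΔJ = -1 — ✓.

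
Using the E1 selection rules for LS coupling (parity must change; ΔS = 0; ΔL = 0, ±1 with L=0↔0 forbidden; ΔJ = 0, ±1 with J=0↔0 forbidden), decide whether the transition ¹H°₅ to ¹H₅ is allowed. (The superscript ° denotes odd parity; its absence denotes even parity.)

allowed

ΔJ = 0, ±1 (not J=0↔0): J: 5 → 5, ΔJ = +0 — passes.
Parity must change: odd → even — passes.
ΔL = 0, ±1 (not L=0↔0): L: 5 → 5, ΔL = +0 — passes.
ΔS = 0: S: 0 → 0 — passes.
All four E1 rules are satisfied.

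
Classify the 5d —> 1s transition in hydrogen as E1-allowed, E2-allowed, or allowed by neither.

E2

Δl = 0 − 2 = -2; l_i + l_f = 2.
E1 (Δl = ±1): not satisfied.
E2 (Δl = 0,±2, l_i+l_f ≥ 2): satisfied.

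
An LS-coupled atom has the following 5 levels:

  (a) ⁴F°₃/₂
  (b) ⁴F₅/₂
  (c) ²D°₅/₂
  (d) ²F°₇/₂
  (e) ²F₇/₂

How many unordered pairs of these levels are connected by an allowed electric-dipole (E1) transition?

3

(a)–(b): allowed.
(a)–(c): forbidden (parity, ΔS).
(a)–(d): forbidden (parity, ΔS, ΔJ).
(a)–(e): forbidden (ΔS, ΔJ).
(b)–(c): forbidden (ΔS).
(b)–(d): forbidden (ΔS).
(b)–(e): forbidden (parity, ΔS).
(c)–(d): forbidden (parity).
(c)–(e): allowed.
(d)–(e): allowed.
Allowed pairs: 3 of 10.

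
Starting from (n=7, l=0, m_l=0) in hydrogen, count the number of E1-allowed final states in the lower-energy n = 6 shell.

E1 requires Δl = ±1, so l_f ∈ {-1, 1}; with 0 ≤ l_f ≤ n_f−1 = 5, the allowed l_f values are {1}.
For l_f = 1: m_f ∈ {m_i−1, m_i, m_i+1} ∩ [−1, 1] = {-1, 0, 1} → 3 states.
Total: 3.

3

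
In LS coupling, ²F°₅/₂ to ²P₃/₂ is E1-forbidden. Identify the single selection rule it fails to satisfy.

the ΔL = 0, ±1 rule

Initial level: S=1/2, L=3, J=5/2, parity odd. Final level: S=1/2, L=1, J=3/2, parity even.
ΔS = 0: S: 1/2 → 1/2 — ✓.
Parity must change: odd → even — ✓.
ΔJ = 0, ±1 (not J=0↔0): J: 5/2 → 3/2, ΔJ = -1 — ✓.
ΔL = 0, ±1 (not L=0↔0): L: 3 → 1, ΔL = -2 — ✗.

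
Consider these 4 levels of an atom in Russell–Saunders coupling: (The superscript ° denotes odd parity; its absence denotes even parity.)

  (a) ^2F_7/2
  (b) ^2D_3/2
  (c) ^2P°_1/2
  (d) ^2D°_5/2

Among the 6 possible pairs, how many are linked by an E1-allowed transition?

3

(a)–(b): forbidden (parity, ΔJ).
(a)–(c): forbidden (ΔL, ΔJ).
(a)–(d): allowed.
(b)–(c): allowed.
(b)–(d): allowed.
(c)–(d): forbidden (parity, ΔJ).
Allowed pairs: 3 of 6.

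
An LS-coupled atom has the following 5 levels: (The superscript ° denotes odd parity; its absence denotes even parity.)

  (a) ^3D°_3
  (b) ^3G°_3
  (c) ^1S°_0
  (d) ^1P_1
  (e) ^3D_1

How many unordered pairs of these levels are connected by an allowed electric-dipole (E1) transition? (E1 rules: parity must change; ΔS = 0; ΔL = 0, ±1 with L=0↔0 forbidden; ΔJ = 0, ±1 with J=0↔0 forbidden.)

1

(a)–(b): forbidden (parity, ΔL).
(a)–(c): forbidden (parity, ΔS, ΔL, ΔJ).
(a)–(d): forbidden (ΔS, ΔJ).
(a)–(e): forbidden (ΔJ).
(b)–(c): forbidden (parity, ΔS, ΔL, ΔJ).
(b)–(d): forbidden (ΔS, ΔL, ΔJ).
(b)–(e): forbidden (ΔL, ΔJ).
(c)–(d): allowed.
(c)–(e): forbidden (ΔS, ΔL).
(d)–(e): forbidden (parity, ΔS).
Allowed pairs: 1 of 10.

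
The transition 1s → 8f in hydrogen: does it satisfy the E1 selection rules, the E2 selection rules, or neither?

neither

Δl = 3 − 0 = +3; l_i + l_f = 3.
E1 (Δl = ±1): not satisfied.
E2 (Δl = 0,±2, l_i+l_f ≥ 2): not satisfied.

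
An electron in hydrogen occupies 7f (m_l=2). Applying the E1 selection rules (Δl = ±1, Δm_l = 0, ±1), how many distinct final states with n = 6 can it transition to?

E1 requires Δl = ±1, so l_f ∈ {2, 4}; with 0 ≤ l_f ≤ n_f−1 = 5, the allowed l_f values are {2, 4}.
For l_f = 2: m_f ∈ {m_i−1, m_i, m_i+1} ∩ [−2, 2] = {1, 2} → 2 states.
For l_f = 4: m_f ∈ {m_i−1, m_i, m_i+1} ∩ [−4, 4] = {1, 2, 3} → 3 states.
Total: 5.

5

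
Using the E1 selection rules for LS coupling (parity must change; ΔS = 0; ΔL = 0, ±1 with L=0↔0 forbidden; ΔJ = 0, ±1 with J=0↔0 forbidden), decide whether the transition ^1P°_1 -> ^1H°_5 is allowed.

Parity must change: odd → odd — violated.
ΔS = 0: S: 0 → 0 — satisfied.
ΔL = 0, ±1 (not L=0↔0): L: 1 → 5, ΔL = +4 — violated.
ΔJ = 0, ±1 (not J=0↔0): J: 1 → 5, ΔJ = +4 — violated.
Rule(s) violated: parity, ΔL, ΔJ.

forbidden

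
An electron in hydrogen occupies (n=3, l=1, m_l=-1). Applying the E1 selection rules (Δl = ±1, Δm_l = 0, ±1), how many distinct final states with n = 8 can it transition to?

E1 requires Δl = ±1, so l_f ∈ {0, 2}; with 0 ≤ l_f ≤ n_f−1 = 7, the allowed l_f values are {0, 2}.
For l_f = 0: m_f ∈ {m_i−1, m_i, m_i+1} ∩ [−0, 0] = {0} → 1 state.
For l_f = 2: m_f ∈ {m_i−1, m_i, m_i+1} ∩ [−2, 2] = {-2, -1, 0} → 3 states.
Total: 4.

4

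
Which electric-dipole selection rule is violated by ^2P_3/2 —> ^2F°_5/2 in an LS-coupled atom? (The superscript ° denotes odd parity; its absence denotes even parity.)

the ΔL = 0, ±1 rule

Parity must change: even → odd — ✓.
ΔS = 0: S: 1/2 → 1/2 — ✓.
ΔL = 0, ±1 (not L=0↔0): L: 1 → 3, ΔL = +2 — ✗.
ΔJ = 0, ±1 (not J=0↔0): J: 3/2 → 5/2, ΔJ = +1 — ✓.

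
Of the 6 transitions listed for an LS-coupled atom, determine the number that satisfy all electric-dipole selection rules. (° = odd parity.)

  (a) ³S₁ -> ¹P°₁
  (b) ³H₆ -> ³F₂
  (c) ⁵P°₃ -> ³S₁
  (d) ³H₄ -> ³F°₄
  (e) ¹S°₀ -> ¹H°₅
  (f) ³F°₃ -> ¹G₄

0

(a) forbidden (ΔS fails)
(b) forbidden (parity, ΔL, ΔJ fail)
(c) forbidden (ΔS, ΔJ fail)
(d) forbidden (ΔL fails)
(e) forbidden (parity, ΔL, ΔJ fail)
(f) forbidden (ΔS fails)
Total allowed: 0 of 6.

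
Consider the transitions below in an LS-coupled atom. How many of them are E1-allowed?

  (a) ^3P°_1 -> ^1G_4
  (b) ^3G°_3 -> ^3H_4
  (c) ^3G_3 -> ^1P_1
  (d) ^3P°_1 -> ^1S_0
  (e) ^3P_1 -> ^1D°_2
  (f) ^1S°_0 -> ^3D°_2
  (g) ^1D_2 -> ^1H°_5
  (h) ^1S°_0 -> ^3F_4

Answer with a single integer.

1

(a) forbidden (ΔS, ΔL, ΔJ fail)
(b) allowed
(c) forbidden (parity, ΔS, ΔL, ΔJ fail)
(d) forbidden (ΔS fails)
(e) forbidden (ΔS fails)
(f) forbidden (parity, ΔS, ΔL, ΔJ fail)
(g) forbidden (ΔL, ΔJ fail)
(h) forbidden (ΔS, ΔL, ΔJ fail)
Total allowed: 1 of 8.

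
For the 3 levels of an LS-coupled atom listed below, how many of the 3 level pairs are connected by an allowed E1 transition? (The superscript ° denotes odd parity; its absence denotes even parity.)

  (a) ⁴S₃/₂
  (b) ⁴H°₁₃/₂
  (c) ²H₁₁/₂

(a)–(b): forbidden (ΔL, ΔJ).
(a)–(c): forbidden (parity, ΔS, ΔL, ΔJ).
(b)–(c): forbidden (ΔS).
Allowed pairs: 0 of 3.

0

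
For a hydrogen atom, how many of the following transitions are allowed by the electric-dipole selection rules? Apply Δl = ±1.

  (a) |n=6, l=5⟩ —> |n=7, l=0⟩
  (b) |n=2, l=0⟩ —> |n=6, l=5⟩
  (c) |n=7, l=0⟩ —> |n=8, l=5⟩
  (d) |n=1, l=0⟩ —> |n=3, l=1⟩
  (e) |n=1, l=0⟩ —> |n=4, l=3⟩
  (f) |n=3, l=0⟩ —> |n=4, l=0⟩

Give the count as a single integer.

(a) forbidden — Δl = -5 (E1 requires Δl = ±1)
(b) forbidden — Δl = +5 (E1 requires Δl = ±1)
(c) forbidden — Δl = +5 (E1 requires Δl = ±1)
(d) allowed
(e) forbidden — Δl = +3 (E1 requires Δl = ±1)
(f) forbidden — Δl = +0 (E1 requires Δl = ±1)
Total allowed: 1 of 6.

1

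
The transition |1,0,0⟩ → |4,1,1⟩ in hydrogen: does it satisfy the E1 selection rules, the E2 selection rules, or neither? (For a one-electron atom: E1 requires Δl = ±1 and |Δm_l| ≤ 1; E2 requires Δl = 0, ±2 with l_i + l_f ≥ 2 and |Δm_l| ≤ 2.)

E1

Δl = 1 − 0 = +1; l_i + l_f = 1.
Δm_l = +1.
E1 (Δl = ±1, |Δm_l| ≤ 1): satisfied.
E2 (Δl = 0,±2, l_i+l_f ≥ 2, |Δm_l| ≤ 2): not satisfied.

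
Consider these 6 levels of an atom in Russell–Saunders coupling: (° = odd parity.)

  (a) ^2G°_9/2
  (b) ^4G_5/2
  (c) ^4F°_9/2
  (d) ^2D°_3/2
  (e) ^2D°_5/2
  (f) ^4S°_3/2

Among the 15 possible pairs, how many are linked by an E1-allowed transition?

0

(a)–(b): forbidden (ΔS, ΔJ).
(a)–(c): forbidden (parity, ΔS).
(a)–(d): forbidden (parity, ΔL, ΔJ).
(a)–(e): forbidden (parity, ΔL, ΔJ).
(a)–(f): forbidden (parity, ΔS, ΔL, ΔJ).
(b)–(c): forbidden (ΔJ).
(b)–(d): forbidden (ΔS, ΔL).
(b)–(e): forbidden (ΔS, ΔL).
(b)–(f): forbidden (ΔL).
(c)–(d): forbidden (parity, ΔS, ΔJ).
(c)–(e): forbidden (parity, ΔS, ΔJ).
(c)–(f): forbidden (parity, ΔL, ΔJ).
(d)–(e): forbidden (parity).
(d)–(f): forbidden (parity, ΔS, ΔL).
(e)–(f): forbidden (parity, ΔS, ΔL).
Allowed pairs: 0 of 15.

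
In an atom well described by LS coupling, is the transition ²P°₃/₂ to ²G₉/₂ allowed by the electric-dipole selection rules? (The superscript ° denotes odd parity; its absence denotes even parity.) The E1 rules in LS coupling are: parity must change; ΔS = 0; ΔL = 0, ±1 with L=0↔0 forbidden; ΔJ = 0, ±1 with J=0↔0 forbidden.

Initial level: S=1/2, L=1, J=3/2, parity odd. Final level: S=1/2, L=4, J=9/2, parity even.
Parity must change: odd → even — ✓.
ΔS = 0: S: 1/2 → 1/2 — ✓.
ΔL = 0, ±1 (not L=0↔0): L: 1 → 4, ΔL = +3 — ✗.
ΔJ = 0, ±1 (not J=0↔0): J: 3/2 → 9/2, ΔJ = +3 — ✗.
Rule(s) violated: ΔL, ΔJ.

forbidden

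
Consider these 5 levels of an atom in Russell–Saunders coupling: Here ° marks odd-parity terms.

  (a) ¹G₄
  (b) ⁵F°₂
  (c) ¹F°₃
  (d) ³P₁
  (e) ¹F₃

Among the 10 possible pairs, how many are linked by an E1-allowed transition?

(a)–(b): forbidden (ΔS, ΔJ).
(a)–(c): allowed.
(a)–(d): forbidden (parity, ΔS, ΔL, ΔJ).
(a)–(e): forbidden (parity).
(b)–(c): forbidden (parity, ΔS).
(b)–(d): forbidden (ΔS, ΔL).
(b)–(e): forbidden (ΔS).
(c)–(d): forbidden (ΔS, ΔL, ΔJ).
(c)–(e): allowed.
(d)–(e): forbidden (parity, ΔS, ΔL, ΔJ).
Allowed pairs: 2 of 10.

2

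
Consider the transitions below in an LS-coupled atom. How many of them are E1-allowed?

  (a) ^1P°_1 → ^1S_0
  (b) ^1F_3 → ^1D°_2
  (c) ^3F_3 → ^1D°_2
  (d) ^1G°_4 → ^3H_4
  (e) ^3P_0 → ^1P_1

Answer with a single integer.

(a) allowed
(b) allowed
(c) forbidden (ΔS fails)
(d) forbidden (ΔS fails)
(e) forbidden (parity, ΔS fail)
Total allowed: 2 of 5.

2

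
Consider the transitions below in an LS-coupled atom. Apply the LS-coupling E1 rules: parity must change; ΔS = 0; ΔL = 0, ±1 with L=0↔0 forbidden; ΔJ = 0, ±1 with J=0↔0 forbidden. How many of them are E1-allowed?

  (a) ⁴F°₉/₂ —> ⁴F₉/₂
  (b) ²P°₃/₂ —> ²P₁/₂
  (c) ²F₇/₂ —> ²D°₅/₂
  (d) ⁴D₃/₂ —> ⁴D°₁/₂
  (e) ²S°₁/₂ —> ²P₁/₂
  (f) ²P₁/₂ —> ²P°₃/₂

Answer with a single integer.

(a) allowed
(b) allowed
(c) allowed
(d) allowed
(e) allowed
(f) allowed
Total allowed: 6 of 6.

6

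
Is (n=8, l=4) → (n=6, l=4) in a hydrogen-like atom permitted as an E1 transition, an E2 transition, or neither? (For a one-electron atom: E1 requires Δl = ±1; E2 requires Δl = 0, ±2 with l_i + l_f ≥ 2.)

E2

Δl = 4 − 4 = +0; l_i + l_f = 8.
E1 (Δl = ±1): not satisfied.
E2 (Δl = 0,±2, l_i+l_f ≥ 2): satisfied.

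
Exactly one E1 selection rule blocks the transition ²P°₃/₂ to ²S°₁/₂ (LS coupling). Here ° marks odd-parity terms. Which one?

parity

Reading off the term symbols: S 1/2→1/2, L 1→0, J 3/2→1/2, parity odd→odd.
Parity must change: odd → odd — ✗.
ΔS = 0: S: 1/2 → 1/2 — ✓.
ΔL = 0, ±1 (not L=0↔0): L: 1 → 0, ΔL = -1 — ✓.
ΔJ = 0, ±1 (not J=0↔0): J: 3/2 → 1/2, ΔJ = -1 — ✓.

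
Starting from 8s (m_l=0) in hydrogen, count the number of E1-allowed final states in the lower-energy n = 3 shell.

3

E1 requires Δl = ±1, so l_f ∈ {-1, 1}; with 0 ≤ l_f ≤ n_f−1 = 2, the allowed l_f values are {1}.
For l_f = 1: m_f ∈ {m_i−1, m_i, m_i+1} ∩ [−1, 1] = {-1, 0, 1} → 3 states.
Total: 3.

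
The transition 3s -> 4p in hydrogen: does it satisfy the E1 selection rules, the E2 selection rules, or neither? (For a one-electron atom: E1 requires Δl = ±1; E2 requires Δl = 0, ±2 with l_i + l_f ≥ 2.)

E1

Δl = 1 − 0 = +1; l_i + l_f = 1.
E1 (Δl = ±1): satisfied.
E2 (Δl = 0,±2, l_i+l_f ≥ 2): not satisfied.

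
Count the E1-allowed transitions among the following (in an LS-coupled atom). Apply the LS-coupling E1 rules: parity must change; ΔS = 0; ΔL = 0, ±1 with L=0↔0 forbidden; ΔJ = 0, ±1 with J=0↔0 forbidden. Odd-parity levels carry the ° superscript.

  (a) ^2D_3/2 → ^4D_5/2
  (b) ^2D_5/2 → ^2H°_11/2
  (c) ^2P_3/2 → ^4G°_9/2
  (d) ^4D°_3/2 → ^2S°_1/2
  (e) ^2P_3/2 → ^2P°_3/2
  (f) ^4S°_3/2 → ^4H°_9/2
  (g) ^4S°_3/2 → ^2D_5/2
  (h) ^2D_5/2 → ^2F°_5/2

2

(a) forbidden (parity, ΔS fail)
(b) forbidden (ΔL, ΔJ fail)
(c) forbidden (ΔS, ΔL, ΔJ fail)
(d) forbidden (parity, ΔS, ΔL fail)
(e) allowed
(f) forbidden (parity, ΔL, ΔJ fail)
(g) forbidden (ΔS, ΔL fail)
(h) allowed
Total allowed: 2 of 8.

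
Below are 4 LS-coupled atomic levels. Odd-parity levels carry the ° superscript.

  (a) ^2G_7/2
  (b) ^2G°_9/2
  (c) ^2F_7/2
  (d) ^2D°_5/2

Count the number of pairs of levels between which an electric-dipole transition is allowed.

3

(a)–(b): allowed.
(a)–(c): forbidden (parity).
(a)–(d): forbidden (ΔL).
(b)–(c): allowed.
(b)–(d): forbidden (parity, ΔL, ΔJ).
(c)–(d): allowed.
Allowed pairs: 3 of 6.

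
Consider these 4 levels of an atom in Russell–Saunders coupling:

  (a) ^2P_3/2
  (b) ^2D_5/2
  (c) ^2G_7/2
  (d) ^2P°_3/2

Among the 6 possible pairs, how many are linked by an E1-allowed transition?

(a)–(b): forbidden (parity).
(a)–(c): forbidden (parity, ΔL, ΔJ).
(a)–(d): allowed.
(b)–(c): forbidden (parity, ΔL).
(b)–(d): allowed.
(c)–(d): forbidden (ΔL, ΔJ).
Allowed pairs: 2 of 6.

2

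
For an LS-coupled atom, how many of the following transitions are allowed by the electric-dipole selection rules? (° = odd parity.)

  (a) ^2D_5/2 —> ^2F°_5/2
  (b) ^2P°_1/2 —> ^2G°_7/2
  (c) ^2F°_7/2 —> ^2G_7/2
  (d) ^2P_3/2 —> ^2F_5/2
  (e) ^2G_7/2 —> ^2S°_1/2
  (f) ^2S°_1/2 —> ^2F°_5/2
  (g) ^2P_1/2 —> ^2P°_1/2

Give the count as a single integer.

3

(a) allowed
(b) forbidden (parity, ΔL, ΔJ fail)
(c) allowed
(d) forbidden (parity, ΔL fail)
(e) forbidden (ΔL, ΔJ fail)
(f) forbidden (parity, ΔL, ΔJ fail)
(g) allowed
Total allowed: 3 of 7.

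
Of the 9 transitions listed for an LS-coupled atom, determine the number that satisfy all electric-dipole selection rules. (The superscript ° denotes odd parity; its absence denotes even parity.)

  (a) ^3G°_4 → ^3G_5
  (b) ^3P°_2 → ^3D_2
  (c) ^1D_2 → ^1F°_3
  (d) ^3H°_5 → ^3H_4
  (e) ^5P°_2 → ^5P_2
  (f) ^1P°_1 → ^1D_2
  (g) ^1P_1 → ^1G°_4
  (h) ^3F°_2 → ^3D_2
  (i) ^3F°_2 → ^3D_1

8

(a) allowed
(b) allowed
(c) allowed
(d) allowed
(e) allowed
(f) allowed
(g) forbidden (ΔL, ΔJ fail)
(h) allowed
(i) allowed
Total allowed: 8 of 9.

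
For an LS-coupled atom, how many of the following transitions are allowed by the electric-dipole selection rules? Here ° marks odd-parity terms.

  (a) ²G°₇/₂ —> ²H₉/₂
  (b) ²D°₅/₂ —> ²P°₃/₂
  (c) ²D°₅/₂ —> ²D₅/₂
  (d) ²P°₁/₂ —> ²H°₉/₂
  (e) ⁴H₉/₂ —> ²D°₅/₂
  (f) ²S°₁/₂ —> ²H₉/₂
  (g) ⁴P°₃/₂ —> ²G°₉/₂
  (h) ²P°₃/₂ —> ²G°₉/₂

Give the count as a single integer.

2

(a) allowed
(b) forbidden (parity fails)
(c) allowed
(d) forbidden (parity, ΔL, ΔJ fail)
(e) forbidden (ΔS, ΔL, ΔJ fail)
(f) forbidden (ΔL, ΔJ fail)
(g) forbidden (parity, ΔS, ΔL, ΔJ fail)
(h) forbidden (parity, ΔL, ΔJ fail)
Total allowed: 2 of 8.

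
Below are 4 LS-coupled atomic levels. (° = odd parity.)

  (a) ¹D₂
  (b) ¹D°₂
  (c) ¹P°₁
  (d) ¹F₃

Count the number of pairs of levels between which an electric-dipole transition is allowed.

(a)–(b): allowed.
(a)–(c): allowed.
(a)–(d): forbidden (parity).
(b)–(c): forbidden (parity).
(b)–(d): allowed.
(c)–(d): forbidden (ΔL, ΔJ).
Allowed pairs: 3 of 6.

3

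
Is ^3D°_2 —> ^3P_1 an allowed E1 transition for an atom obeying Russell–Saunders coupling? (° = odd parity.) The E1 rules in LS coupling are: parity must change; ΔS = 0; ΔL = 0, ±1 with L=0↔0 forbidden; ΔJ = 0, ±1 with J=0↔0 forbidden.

ΔL = 0, ±1 (not L=0↔0): L: 2 → 1, ΔL = -1 — passes.
Parity must change: odd → even — passes.
ΔS = 0: S: 1 → 1 — passes.
ΔJ = 0, ±1 (not J=0↔0): J: 2 → 1, ΔJ = -1 — passes.
All four E1 rules are satisfied.

allowed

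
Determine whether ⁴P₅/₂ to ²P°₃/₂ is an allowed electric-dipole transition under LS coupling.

Initial level: S=3/2, L=1, J=5/2, parity even. Final level: S=1/2, L=1, J=3/2, parity odd.
Parity must change: even → odd — passes.
ΔS = 0: S: 3/2 → 1/2 — fails.
ΔL = 0, ±1 (not L=0↔0): L: 1 → 1, ΔL = +0 — passes.
ΔJ = 0, ±1 (not J=0↔0): J: 5/2 → 3/2, ΔJ = -1 — passes.
Rule(s) violated: ΔS.

forbidden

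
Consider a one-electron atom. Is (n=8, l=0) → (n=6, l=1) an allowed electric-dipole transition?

Initial l = 0, final l = 1, so Δl = +1. E1 requires Δl = ±1: ok.
All E1 selection rules are satisfied.

allowed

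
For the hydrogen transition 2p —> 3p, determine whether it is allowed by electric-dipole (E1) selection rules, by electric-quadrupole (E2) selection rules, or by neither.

Δl = 1 − 1 = +0; l_i + l_f = 2.
E1 (Δl = ±1): not satisfied.
E2 (Δl = 0,±2, l_i+l_f ≥ 2): satisfied.

E2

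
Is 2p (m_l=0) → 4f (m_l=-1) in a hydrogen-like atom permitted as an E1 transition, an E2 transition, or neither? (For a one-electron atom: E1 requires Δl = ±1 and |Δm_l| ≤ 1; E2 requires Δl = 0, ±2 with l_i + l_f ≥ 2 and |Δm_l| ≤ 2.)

Δl = 3 − 1 = +2; l_i + l_f = 4.
Δm_l = -1.
E1 (Δl = ±1, |Δm_l| ≤ 1): not satisfied.
E2 (Δl = 0,±2, l_i+l_f ≥ 2, |Δm_l| ≤ 2): satisfied.

E2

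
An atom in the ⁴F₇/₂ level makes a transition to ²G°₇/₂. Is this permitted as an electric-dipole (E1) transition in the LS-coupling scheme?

forbidden

Parity must change: even → odd — ✓.
ΔS = 0: S: 3/2 → 1/2 — ✗.
ΔL = 0, ±1 (not L=0↔0): L: 3 → 4, ΔL = +1 — ✓.
ΔJ = 0, ±1 (not J=0↔0): J: 7/2 → 7/2, ΔJ = +0 — ✓.
Rule(s) violated: ΔS.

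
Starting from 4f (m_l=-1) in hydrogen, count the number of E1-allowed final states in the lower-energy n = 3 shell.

3

E1 requires Δl = ±1, so l_f ∈ {2, 4}; with 0 ≤ l_f ≤ n_f−1 = 2, the allowed l_f values are {2}.
For l_f = 2: m_f ∈ {m_i−1, m_i, m_i+1} ∩ [−2, 2] = {-2, -1, 0} → 3 states.
Total: 3.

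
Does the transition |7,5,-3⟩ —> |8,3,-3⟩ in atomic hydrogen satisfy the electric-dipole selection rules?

forbidden

Δl = 3 − 5 = -2; the E1 rule Δl = ±1 is violated.
Δm_l = -3 − (-3) = +0. E1 requires Δm_l = 0, ±1: satisfied.
The transition is electric-dipole forbidden.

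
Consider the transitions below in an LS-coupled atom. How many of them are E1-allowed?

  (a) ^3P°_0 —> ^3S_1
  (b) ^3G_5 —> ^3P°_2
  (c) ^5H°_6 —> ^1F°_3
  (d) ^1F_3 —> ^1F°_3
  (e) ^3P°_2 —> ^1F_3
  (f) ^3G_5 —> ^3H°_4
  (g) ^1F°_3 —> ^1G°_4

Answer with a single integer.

3

(a) allowed
(b) forbidden (ΔL, ΔJ fail)
(c) forbidden (parity, ΔS, ΔL, ΔJ fail)
(d) allowed
(e) forbidden (ΔS, ΔL fail)
(f) allowed
(g) forbidden (parity fails)
Total allowed: 3 of 7.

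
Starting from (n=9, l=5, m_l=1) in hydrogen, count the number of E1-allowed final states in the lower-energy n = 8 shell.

6

E1 requires Δl = ±1, so l_f ∈ {4, 6}; with 0 ≤ l_f ≤ n_f−1 = 7, the allowed l_f values are {4, 6}.
For l_f = 4: m_f ∈ {m_i−1, m_i, m_i+1} ∩ [−4, 4] = {0, 1, 2} → 3 states.
For l_f = 6: m_f ∈ {m_i−1, m_i, m_i+1} ∩ [−6, 6] = {0, 1, 2} → 3 states.
Total: 6.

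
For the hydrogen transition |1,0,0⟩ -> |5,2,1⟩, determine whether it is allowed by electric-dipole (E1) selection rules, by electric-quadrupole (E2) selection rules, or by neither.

E2

Δl = 2 − 0 = +2; l_i + l_f = 2.
Δm_l = +1.
E1 (Δl = ±1, |Δm_l| ≤ 1): not satisfied.
E2 (Δl = 0,±2, l_i+l_f ≥ 2, |Δm_l| ≤ 2): satisfied.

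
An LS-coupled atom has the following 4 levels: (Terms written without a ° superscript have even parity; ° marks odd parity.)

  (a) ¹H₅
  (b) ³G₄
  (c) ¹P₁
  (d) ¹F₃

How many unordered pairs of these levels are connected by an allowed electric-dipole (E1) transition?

0

(a)–(b): forbidden (parity, ΔS).
(a)–(c): forbidden (parity, ΔL, ΔJ).
(a)–(d): forbidden (parity, ΔL, ΔJ).
(b)–(c): forbidden (parity, ΔS, ΔL, ΔJ).
(b)–(d): forbidden (parity, ΔS).
(c)–(d): forbidden (parity, ΔL, ΔJ).
Allowed pairs: 0 of 6.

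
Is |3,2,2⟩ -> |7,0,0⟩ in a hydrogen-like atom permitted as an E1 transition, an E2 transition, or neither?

Δl = 0 − 2 = -2; l_i + l_f = 2.
Δm_l = -2.
E1 (Δl = ±1, |Δm_l| ≤ 1): not satisfied.
E2 (Δl = 0,±2, l_i+l_f ≥ 2, |Δm_l| ≤ 2): satisfied.

E2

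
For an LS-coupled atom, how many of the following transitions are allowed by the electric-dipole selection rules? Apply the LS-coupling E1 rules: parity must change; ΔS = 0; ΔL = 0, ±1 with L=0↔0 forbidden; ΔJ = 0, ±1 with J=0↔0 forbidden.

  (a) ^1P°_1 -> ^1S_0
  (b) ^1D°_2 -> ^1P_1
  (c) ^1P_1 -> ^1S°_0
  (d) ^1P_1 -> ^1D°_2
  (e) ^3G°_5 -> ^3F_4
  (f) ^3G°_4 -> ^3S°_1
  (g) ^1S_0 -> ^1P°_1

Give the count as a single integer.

(a) allowed
(b) allowed
(c) allowed
(d) allowed
(e) allowed
(f) forbidden (parity, ΔL, ΔJ fail)
(g) allowed
Total allowed: 6 of 7.

6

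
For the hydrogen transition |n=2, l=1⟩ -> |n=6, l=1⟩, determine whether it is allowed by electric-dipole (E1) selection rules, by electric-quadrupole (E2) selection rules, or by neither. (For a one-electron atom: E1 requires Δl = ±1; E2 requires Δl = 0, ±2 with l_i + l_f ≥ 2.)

E2

Δl = 1 − 1 = +0; l_i + l_f = 2.
E1 (Δl = ±1): not satisfied.
E2 (Δl = 0,±2, l_i+l_f ≥ 2): satisfied.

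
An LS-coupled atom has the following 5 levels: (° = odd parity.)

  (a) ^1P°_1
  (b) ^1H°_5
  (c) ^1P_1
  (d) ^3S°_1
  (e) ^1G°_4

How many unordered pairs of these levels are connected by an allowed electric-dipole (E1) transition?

(a)–(b): forbidden (parity, ΔL, ΔJ).
(a)–(c): allowed.
(a)–(d): forbidden (parity, ΔS).
(a)–(e): forbidden (parity, ΔL, ΔJ).
(b)–(c): forbidden (ΔL, ΔJ).
(b)–(d): forbidden (parity, ΔS, ΔL, ΔJ).
(b)–(e): forbidden (parity).
(c)–(d): forbidden (ΔS).
(c)–(e): forbidden (ΔL, ΔJ).
(d)–(e): forbidden (parity, ΔS, ΔL, ΔJ).
Allowed pairs: 1 of 10.

1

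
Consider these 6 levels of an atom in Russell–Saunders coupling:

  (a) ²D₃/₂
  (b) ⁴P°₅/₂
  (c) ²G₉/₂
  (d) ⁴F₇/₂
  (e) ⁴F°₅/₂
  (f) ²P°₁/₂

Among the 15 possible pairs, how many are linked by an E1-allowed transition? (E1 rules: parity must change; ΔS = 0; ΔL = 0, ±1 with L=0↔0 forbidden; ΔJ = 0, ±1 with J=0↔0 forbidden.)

(a)–(b): forbidden (ΔS).
(a)–(c): forbidden (parity, ΔL, ΔJ).
(a)–(d): forbidden (parity, ΔS, ΔJ).
(a)–(e): forbidden (ΔS).
(a)–(f): allowed.
(b)–(c): forbidden (ΔS, ΔL, ΔJ).
(b)–(d): forbidden (ΔL).
(b)–(e): forbidden (parity, ΔL).
(b)–(f): forbidden (parity, ΔS, ΔJ).
(c)–(d): forbidden (parity, ΔS).
(c)–(e): forbidden (ΔS, ΔJ).
(c)–(f): forbidden (ΔL, ΔJ).
(d)–(e): allowed.
(d)–(f): forbidden (ΔS, ΔL, ΔJ).
(e)–(f): forbidden (parity, ΔS, ΔL, ΔJ).
Allowed pairs: 2 of 15.

2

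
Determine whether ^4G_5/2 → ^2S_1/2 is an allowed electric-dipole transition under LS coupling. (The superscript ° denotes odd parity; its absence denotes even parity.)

Parity must change: even → even — violated.
ΔS = 0: S: 3/2 → 1/2 — violated.
ΔL = 0, ±1 (not L=0↔0): L: 4 → 0, ΔL = -4 — violated.
ΔJ = 0, ±1 (not J=0↔0): J: 5/2 → 1/2, ΔJ = -2 — violated.
Rule(s) violated: parity, ΔS, ΔL, ΔJ.

forbidden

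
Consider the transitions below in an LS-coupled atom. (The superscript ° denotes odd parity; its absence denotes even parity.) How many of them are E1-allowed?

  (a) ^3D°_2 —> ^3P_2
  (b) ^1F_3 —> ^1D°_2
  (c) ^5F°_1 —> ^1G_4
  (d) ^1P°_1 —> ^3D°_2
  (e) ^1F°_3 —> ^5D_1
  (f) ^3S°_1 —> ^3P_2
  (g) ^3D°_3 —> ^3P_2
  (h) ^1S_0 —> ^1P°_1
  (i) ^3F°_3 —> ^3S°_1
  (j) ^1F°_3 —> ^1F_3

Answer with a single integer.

6

(a) allowed
(b) allowed
(c) forbidden (ΔS, ΔJ fail)
(d) forbidden (parity, ΔS fail)
(e) forbidden (ΔS, ΔJ fail)
(f) allowed
(g) allowed
(h) allowed
(i) forbidden (parity, ΔL, ΔJ fail)
(j) allowed
Total allowed: 6 of 10.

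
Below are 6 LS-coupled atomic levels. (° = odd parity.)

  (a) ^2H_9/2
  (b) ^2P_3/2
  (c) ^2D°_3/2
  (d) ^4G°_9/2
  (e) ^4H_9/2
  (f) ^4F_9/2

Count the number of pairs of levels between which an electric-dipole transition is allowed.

3

(a)–(b): forbidden (parity, ΔL, ΔJ).
(a)–(c): forbidden (ΔL, ΔJ).
(a)–(d): forbidden (ΔS).
(a)–(e): forbidden (parity, ΔS).
(a)–(f): forbidden (parity, ΔS, ΔL).
(b)–(c): allowed.
(b)–(d): forbidden (ΔS, ΔL, ΔJ).
(b)–(e): forbidden (parity, ΔS, ΔL, ΔJ).
(b)–(f): forbidden (parity, ΔS, ΔL, ΔJ).
(c)–(d): forbidden (parity, ΔS, ΔL, ΔJ).
(c)–(e): forbidden (ΔS, ΔL, ΔJ).
(c)–(f): forbidden (ΔS, ΔJ).
(d)–(e): allowed.
(d)–(f): allowed.
(e)–(f): forbidden (parity, ΔL).
Allowed pairs: 3 of 15.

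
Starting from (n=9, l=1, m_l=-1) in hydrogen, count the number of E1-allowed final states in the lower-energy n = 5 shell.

4

E1 requires Δl = ±1, so l_f ∈ {0, 2}; with 0 ≤ l_f ≤ n_f−1 = 4, the allowed l_f values are {0, 2}.
For l_f = 0: m_f ∈ {m_i−1, m_i, m_i+1} ∩ [−0, 0] = {0} → 1 state.
For l_f = 2: m_f ∈ {m_i−1, m_i, m_i+1} ∩ [−2, 2] = {-2, -1, 0} → 3 states.
Total: 4.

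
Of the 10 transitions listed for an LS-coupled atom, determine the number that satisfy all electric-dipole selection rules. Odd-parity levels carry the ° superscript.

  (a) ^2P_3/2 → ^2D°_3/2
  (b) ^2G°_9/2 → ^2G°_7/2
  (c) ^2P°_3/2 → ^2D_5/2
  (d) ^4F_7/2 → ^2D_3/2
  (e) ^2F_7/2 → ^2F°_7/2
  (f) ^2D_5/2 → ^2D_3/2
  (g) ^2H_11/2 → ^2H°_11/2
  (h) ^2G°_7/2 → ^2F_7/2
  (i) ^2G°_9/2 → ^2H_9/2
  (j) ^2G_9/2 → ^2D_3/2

6

(a) allowed
(b) forbidden (parity fails)
(c) allowed
(d) forbidden (parity, ΔS, ΔJ fail)
(e) allowed
(f) forbidden (parity fails)
(g) allowed
(h) allowed
(i) allowed
(j) forbidden (parity, ΔL, ΔJ fail)
Total allowed: 6 of 10.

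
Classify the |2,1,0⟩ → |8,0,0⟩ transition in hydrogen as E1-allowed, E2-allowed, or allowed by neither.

Δl = 0 − 1 = -1; l_i + l_f = 1.
Δm_l = +0.
E1 (Δl = ±1, |Δm_l| ≤ 1): satisfied.
E2 (Δl = 0,±2, l_i+l_f ≥ 2, |Δm_l| ≤ 2): not satisfied.

E1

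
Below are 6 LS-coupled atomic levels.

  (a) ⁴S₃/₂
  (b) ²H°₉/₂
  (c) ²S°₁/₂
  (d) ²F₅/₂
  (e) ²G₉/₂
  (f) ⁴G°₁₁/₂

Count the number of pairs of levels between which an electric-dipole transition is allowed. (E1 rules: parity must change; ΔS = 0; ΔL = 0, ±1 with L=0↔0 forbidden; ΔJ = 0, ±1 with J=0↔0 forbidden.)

1

(a)–(b): forbidden (ΔS, ΔL, ΔJ).
(a)–(c): forbidden (ΔS, ΔL).
(a)–(d): forbidden (parity, ΔS, ΔL).
(a)–(e): forbidden (parity, ΔS, ΔL, ΔJ).
(a)–(f): forbidden (ΔL, ΔJ).
(b)–(c): forbidden (parity, ΔL, ΔJ).
(b)–(d): forbidden (ΔL, ΔJ).
(b)–(e): allowed.
(b)–(f): forbidden (parity, ΔS).
(c)–(d): forbidden (ΔL, ΔJ).
(c)–(e): forbidden (ΔL, ΔJ).
(c)–(f): forbidden (parity, ΔS, ΔL, ΔJ).
(d)–(e): forbidden (parity, ΔJ).
(d)–(f): forbidden (ΔS, ΔJ).
(e)–(f): forbidden (ΔS).
Allowed pairs: 1 of 15.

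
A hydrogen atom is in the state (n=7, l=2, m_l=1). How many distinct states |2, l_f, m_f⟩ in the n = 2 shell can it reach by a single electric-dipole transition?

E1 requires Δl = ±1, so l_f ∈ {1, 3}; with 0 ≤ l_f ≤ n_f−1 = 1, the allowed l_f values are {1}.
For l_f = 1: m_f ∈ {m_i−1, m_i, m_i+1} ∩ [−1, 1] = {0, 1} → 2 states.
Total: 2.

2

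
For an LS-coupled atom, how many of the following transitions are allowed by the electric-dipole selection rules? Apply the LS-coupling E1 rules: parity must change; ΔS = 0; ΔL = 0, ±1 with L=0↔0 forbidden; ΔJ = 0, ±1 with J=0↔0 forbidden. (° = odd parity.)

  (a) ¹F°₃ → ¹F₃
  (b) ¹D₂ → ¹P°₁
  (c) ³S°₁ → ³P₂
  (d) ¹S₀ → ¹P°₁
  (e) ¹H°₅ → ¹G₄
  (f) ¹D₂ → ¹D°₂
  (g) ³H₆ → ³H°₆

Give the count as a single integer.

(a) allowed
(b) allowed
(c) allowed
(d) allowed
(e) allowed
(f) allowed
(g) allowed
Total allowed: 7 of 7.

7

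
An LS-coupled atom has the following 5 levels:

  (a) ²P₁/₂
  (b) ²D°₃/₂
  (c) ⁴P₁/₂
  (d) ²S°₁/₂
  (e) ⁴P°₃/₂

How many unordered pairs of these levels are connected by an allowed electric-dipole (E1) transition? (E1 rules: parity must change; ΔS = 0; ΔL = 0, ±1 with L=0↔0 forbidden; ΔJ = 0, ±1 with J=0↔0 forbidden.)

3

(a)–(b): allowed.
(a)–(c): forbidden (parity, ΔS).
(a)–(d): allowed.
(a)–(e): forbidden (ΔS).
(b)–(c): forbidden (ΔS).
(b)–(d): forbidden (parity, ΔL).
(b)–(e): forbidden (parity, ΔS).
(c)–(d): forbidden (ΔS).
(c)–(e): allowed.
(d)–(e): forbidden (parity, ΔS).
Allowed pairs: 3 of 10.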